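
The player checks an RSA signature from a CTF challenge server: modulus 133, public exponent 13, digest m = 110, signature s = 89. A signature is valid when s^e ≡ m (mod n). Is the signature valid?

valid

s^13 mod 133 = 110
Since 110 equals the digest 110, verification succeeds.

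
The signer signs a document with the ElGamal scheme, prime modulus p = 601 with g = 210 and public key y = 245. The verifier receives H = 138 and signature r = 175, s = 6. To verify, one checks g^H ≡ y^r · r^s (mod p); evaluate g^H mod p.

Squares mod 601: 210^1≡210, 210^2≡227, 210^4≡444, 210^8≡8, 210^16≡64, 210^32≡490, 210^64≡301, 210^128≡451
138 = 128 + 8 + 2, so 210^138 ≡ 451·8·227 ≡ 454 (mod 601)

454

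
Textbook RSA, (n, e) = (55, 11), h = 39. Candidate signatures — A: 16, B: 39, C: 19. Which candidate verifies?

Candidate A: Squares mod 55: 16^1≡16, 16^2≡36, 16^4≡31, 16^8≡26; 11 = 8 + 2 + 1, so 16^11 ≡ 26·36·16 ≡ 16 (mod 55)
Candidate B: Squares mod 55: 39^1≡39, 39^2≡36, 39^4≡31, 39^8≡26; 11 = 8 + 2 + 1, so 39^11 ≡ 26·36·39 ≡ 39 (mod 55)
  → matches h = 39
Candidate C: Squares mod 55: 19^1≡19, 19^2≡31, 19^4≡26, 19^8≡16; 11 = 8 + 2 + 1, so 19^11 ≡ 16·31·19 ≡ 19 (mod 55)

B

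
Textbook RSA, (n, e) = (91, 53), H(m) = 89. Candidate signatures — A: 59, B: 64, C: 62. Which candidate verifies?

A

Candidate A: Squares mod 91: 59^1≡59, 59^2≡23, 59^4≡74, 59^8≡16, 59^16≡74, 59^32≡16; 53 = 32 + 16 + 4 + 1, so 59^53 ≡ 16·74·74·59 ≡ 89 (mod 91)
  → matches H(m) = 89
Candidate B: Squares mod 91: 64^1≡64, 64^2≡1, 64^4≡1, 64^8≡1, 64^16≡1, 64^32≡1; 53 = 32 + 16 + 4 + 1, so 64^53 ≡ 1·1·1·64 ≡ 64 (mod 91)
Candidate C: Squares mod 91: 62^1≡62, 62^2≡22, 62^4≡29, 62^8≡22, 62^16≡29, 62^32≡22; 53 = 32 + 16 + 4 + 1, so 62^53 ≡ 22·29·29·62 ≡ 69 (mod 91)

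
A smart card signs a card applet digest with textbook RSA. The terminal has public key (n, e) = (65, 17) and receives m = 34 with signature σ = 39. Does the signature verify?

does not verify

σ^2 ≡ 39^2 = 1521 ≡ 26
σ^4 ≡ 26^2 = 676 ≡ 26
σ^8 ≡ 26^2 = 676 ≡ 26
σ^16 ≡ 26^2 = 676 ≡ 26
17 = 16 + 1, so σ^17 ≡ 26·39 ≡ 39 (mod 65)
σ^17 mod 65 = 39, but m = 34.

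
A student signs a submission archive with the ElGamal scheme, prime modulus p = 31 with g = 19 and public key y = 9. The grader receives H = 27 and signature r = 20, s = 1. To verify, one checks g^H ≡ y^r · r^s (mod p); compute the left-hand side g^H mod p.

4

Squares mod 31: 19^1≡19, 19^2≡20, 19^4≡28, 19^8≡9, 19^16≡19
27 = 16 + 8 + 2 + 1, so 19^27 ≡ 19·9·20·19 ≡ 4 (mod 31)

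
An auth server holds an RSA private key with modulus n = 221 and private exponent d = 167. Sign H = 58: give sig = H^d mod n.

63

H^2 ≡ 58^2 = 3364 ≡ 49
H^4 ≡ 49^2 = 2401 ≡ 191
H^8 ≡ 191^2 = 36481 ≡ 16
H^16 ≡ 16^2 = 256 ≡ 35
H^32 ≡ 35^2 = 1225 ≡ 120
H^64 ≡ 120^2 = 14400 ≡ 35
H^128 ≡ 35^2 = 1225 ≡ 120
167 = 128 + 32 + 4 + 2 + 1, so H^167 ≡ 120·120·191·49·58 ≡ 63 (mod 221)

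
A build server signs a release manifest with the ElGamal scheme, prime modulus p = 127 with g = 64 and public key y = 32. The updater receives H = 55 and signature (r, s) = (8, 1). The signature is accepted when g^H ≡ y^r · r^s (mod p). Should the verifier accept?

Left side g^H mod p:
Squares mod 127: 64^1≡64, 64^2≡32, 64^4≡8, 64^8≡64, 64^16≡32, 64^32≡8
55 = 32 + 16 + 4 + 2 + 1, so 64^55 ≡ 8·32·8·32·64 ≡ 2 (mod 127)
Right side y^r · r^s mod p:
Squares mod 127: 32^1≡32, 32^2≡8, 32^4≡64, 32^8≡32
32^8 ≡ 32 (mod 127)
8^1 mod 127 = 8
32·8 = 256 ≡ 2 (mod 127)
2 ≡ 2 (mod 127), so the signature is genuine.

accept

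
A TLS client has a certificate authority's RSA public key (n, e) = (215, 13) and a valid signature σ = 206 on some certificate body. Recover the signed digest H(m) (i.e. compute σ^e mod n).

σ^2 ≡ 206^2 = 42436 ≡ 81
σ^4 ≡ 81^2 = 6561 ≡ 111
σ^8 ≡ 111^2 = 12321 ≡ 66
13 = 8 + 4 + 1, so σ^13 ≡ 66·111·206 ≡ 71 (mod 215)

71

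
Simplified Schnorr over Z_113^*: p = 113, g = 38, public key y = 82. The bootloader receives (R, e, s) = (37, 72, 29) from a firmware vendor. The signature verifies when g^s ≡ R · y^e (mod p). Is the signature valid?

valid

g^s mod p:
38^29 mod 113 = 5
R · y^e mod p:
82^72 mod 113 = 49
37·49 = 1813 ≡ 5 (mod 113)
5 ≡ 5 (mod 113); signature holds.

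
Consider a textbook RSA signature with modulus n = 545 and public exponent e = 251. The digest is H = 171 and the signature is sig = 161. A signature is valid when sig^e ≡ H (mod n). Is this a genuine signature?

sig^2 ≡ 161^2 = 25921 ≡ 306
sig^4 ≡ 306^2 = 93636 ≡ 441
sig^8 ≡ 441^2 = 194481 ≡ 461
sig^16 ≡ 461^2 = 212521 ≡ 516
sig^32 ≡ 516^2 = 266256 ≡ 296
sig^64 ≡ 296^2 = 87616 ≡ 416
sig^128 ≡ 416^2 = 173056 ≡ 291
251 = 128 + 64 + 32 + 16 + 8 + 2 + 1, so sig^251 ≡ 291·416·296·516·461·306·161 ≡ 171 (mod 545)
sig^251 mod 545 = 171 matches H.

genuine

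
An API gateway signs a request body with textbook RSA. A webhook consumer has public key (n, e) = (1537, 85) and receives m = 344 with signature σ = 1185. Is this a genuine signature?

genuine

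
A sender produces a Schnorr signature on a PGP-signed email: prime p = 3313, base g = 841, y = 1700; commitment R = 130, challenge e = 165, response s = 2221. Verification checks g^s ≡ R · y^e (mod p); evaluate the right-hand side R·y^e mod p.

Squares mod 3313: 1700^1≡1700, 1700^2≡1064, 1700^4≡2363, 1700^8≡1364, 1700^16≡1903, 1700^32≡300, 1700^64≡549, 1700^128≡3231
165 = 128 + 32 + 4 + 1, so 1700^165 ≡ 3231·300·2363·1700 ≡ 950 (mod 3313)
R · y^e ≡ 130·950 = 123500 ≡ 919 (mod 3313)

919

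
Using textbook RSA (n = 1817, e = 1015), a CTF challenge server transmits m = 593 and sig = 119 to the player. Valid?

yes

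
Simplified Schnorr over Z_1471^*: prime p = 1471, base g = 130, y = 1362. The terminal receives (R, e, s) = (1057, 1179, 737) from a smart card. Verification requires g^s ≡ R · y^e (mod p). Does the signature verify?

verifies

g^s mod p:
130^2 = 16900 ≡ 719
130^4 ≡ 719^2 = 516961 ≡ 640
130^8 ≡ 640^2 = 409600 ≡ 662
130^16 ≡ 662^2 = 438244 ≡ 1357
130^32 ≡ 1357^2 = 1841449 ≡ 1228
130^64 ≡ 1228^2 = 1507984 ≡ 209
130^128 ≡ 209^2 = 43681 ≡ 1022
130^256 ≡ 1022^2 = 1044484 ≡ 74
130^512 ≡ 74^2 = 5476 ≡ 1063
737 = 512 + 128 + 64 + 32 + 1, so 130^737 ≡ 1063·1022·209·1228·130 ≡ 752 (mod 1471)
R · y^e mod p:
1362^2 = 1855044 ≡ 113
1362^4 ≡ 113^2 = 12769 ≡ 1001
1362^8 ≡ 1001^2 = 1002001 ≡ 250
1362^16 ≡ 250^2 = 62500 ≡ 718
1362^32 ≡ 718^2 = 515524 ≡ 674
1362^64 ≡ 674^2 = 454276 ≡ 1208
1362^128 ≡ 1208^2 = 1459264 ≡ 32
1362^256 ≡ 32^2 = 1024
1362^512 ≡ 1024^2 = 1048576 ≡ 1224
1362^1024 ≡ 1224^2 = 1498176 ≡ 698
1179 = 1024 + 128 + 16 + 8 + 2 + 1, so 1362^1179 ≡ 698·32·718·250·113·1362 ≡ 922 (mod 1471)
1057·922 = 974554 ≡ 752 (mod 1471)
752 ≡ 752 (mod 1471); signature holds.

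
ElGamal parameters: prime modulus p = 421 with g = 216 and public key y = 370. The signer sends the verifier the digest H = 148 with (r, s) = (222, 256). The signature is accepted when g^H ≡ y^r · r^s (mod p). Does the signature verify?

Left side g^H mod p:
216^2 = 46656 ≡ 346
216^4 ≡ 346^2 = 119716 ≡ 152
216^8 ≡ 152^2 = 23104 ≡ 370
216^16 ≡ 370^2 = 136900 ≡ 75
216^32 ≡ 75^2 = 5625 ≡ 152
216^64 ≡ 152^2 = 23104 ≡ 370
216^128 ≡ 370^2 = 136900 ≡ 75
148 = 128 + 16 + 4, so 216^148 ≡ 75·75·152 ≡ 370 (mod 421)
Right side y^r · r^s mod p:
370^2 = 136900 ≡ 75
370^4 ≡ 75^2 = 5625 ≡ 152
370^8 ≡ 152^2 = 23104 ≡ 370
370^16 ≡ 370^2 = 136900 ≡ 75
370^32 ≡ 75^2 = 5625 ≡ 152
370^64 ≡ 152^2 = 23104 ≡ 370
370^128 ≡ 370^2 = 136900 ≡ 75
222 = 128 + 64 + 16 + 8 + 4 + 2, so 370^222 ≡ 75·370·75·370·152·75 ≡ 247 (mod 421)
222^2 = 49284 ≡ 27
222^4 ≡ 27^2 = 729 ≡ 308
222^8 ≡ 308^2 = 94864 ≡ 139
222^16 ≡ 139^2 = 19321 ≡ 376
222^32 ≡ 376^2 = 141376 ≡ 341
222^64 ≡ 341^2 = 116281 ≡ 85
222^128 ≡ 85^2 = 7225 ≡ 68
222^256 ≡ 68^2 = 4624 ≡ 414
247·414 = 102258 ≡ 376 (mod 421)
370 ≠ 376, so verification fails.

does not verify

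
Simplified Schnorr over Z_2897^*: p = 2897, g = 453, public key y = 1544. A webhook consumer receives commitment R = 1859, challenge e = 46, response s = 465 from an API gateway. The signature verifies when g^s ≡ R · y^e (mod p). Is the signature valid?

invalid

g^s mod p:
453^2 = 205209 ≡ 2419
453^4 ≡ 2419^2 = 5851561 ≡ 2518
453^8 ≡ 2518^2 = 6340324 ≡ 1688
453^16 ≡ 1688^2 = 2849344 ≡ 1593
453^32 ≡ 1593^2 = 2537649 ≡ 2774
453^64 ≡ 2774^2 = 7695076 ≡ 644
453^128 ≡ 644^2 = 414736 ≡ 465
453^256 ≡ 465^2 = 216225 ≡ 1847
465 = 256 + 128 + 64 + 16 + 1, so 453^465 ≡ 1847·465·644·1593·453 ≡ 289 (mod 2897)
R · y^e mod p:
1544^2 = 2383936 ≡ 2602
1544^4 ≡ 2602^2 = 6770404 ≡ 115
1544^8 ≡ 115^2 = 13225 ≡ 1637
1544^16 ≡ 1637^2 = 2679769 ≡ 44
1544^32 ≡ 44^2 = 1936
46 = 32 + 8 + 4 + 2, so 1544^46 ≡ 1936·1637·115·2602 ≡ 271 (mod 2897)
1859·271 = 503789 ≡ 2608 (mod 2897)
289 ≠ 2608; the check fails.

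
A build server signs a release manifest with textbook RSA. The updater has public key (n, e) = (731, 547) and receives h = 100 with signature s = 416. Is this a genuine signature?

s^2 ≡ 416^2 = 173056 ≡ 540
s^4 ≡ 540^2 = 291600 ≡ 662
s^8 ≡ 662^2 = 438244 ≡ 375
s^16 ≡ 375^2 = 140625 ≡ 273
s^32 ≡ 273^2 = 74529 ≡ 698
s^64 ≡ 698^2 = 487204 ≡ 358
s^128 ≡ 358^2 = 128164 ≡ 239
s^256 ≡ 239^2 = 57121 ≡ 103
s^512 ≡ 103^2 = 10609 ≡ 375
547 = 512 + 32 + 2 + 1, so s^547 ≡ 375·698·540·416 ≡ 631 (mod 731)
The recovered value 631 does not match the digest 100.

forged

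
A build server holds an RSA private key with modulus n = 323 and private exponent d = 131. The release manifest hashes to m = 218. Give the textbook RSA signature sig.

92

m^2 ≡ 218^2 = 47524 ≡ 43
m^4 ≡ 43^2 = 1849 ≡ 234
m^8 ≡ 234^2 = 54756 ≡ 169
m^16 ≡ 169^2 = 28561 ≡ 137
m^32 ≡ 137^2 = 18769 ≡ 35
m^64 ≡ 35^2 = 1225 ≡ 256
m^128 ≡ 256^2 = 65536 ≡ 290
131 = 128 + 2 + 1, so m^131 ≡ 290·43·218 ≡ 92 (mod 323)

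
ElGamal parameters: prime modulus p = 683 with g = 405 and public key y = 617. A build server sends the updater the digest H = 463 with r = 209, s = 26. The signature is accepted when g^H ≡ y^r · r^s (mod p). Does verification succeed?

passes

Left side g^H mod p:
405^2 = 164025 ≡ 105
405^4 ≡ 105^2 = 11025 ≡ 97
405^8 ≡ 97^2 = 9409 ≡ 530
405^16 ≡ 530^2 = 280900 ≡ 187
405^32 ≡ 187^2 = 34969 ≡ 136
405^64 ≡ 136^2 = 18496 ≡ 55
405^128 ≡ 55^2 = 3025 ≡ 293
405^256 ≡ 293^2 = 85849 ≡ 474
463 = 256 + 128 + 64 + 8 + 4 + 2 + 1, so 405^463 ≡ 474·293·55·530·97·105·405 ≡ 335 (mod 683)
Right side y^r · r^s mod p:
617^2 = 380689 ≡ 258
617^4 ≡ 258^2 = 66564 ≡ 313
617^8 ≡ 313^2 = 97969 ≡ 300
617^16 ≡ 300^2 = 90000 ≡ 527
617^32 ≡ 527^2 = 277729 ≡ 431
617^64 ≡ 431^2 = 185761 ≡ 668
617^128 ≡ 668^2 = 446224 ≡ 225
209 = 128 + 64 + 16 + 1, so 617^209 ≡ 225·668·527·617 ≡ 674 (mod 683)
209^2 = 43681 ≡ 652
209^4 ≡ 652^2 = 425104 ≡ 278
209^8 ≡ 278^2 = 77284 ≡ 105
209^16 ≡ 105^2 = 11025 ≡ 97
26 = 16 + 8 + 2, so 209^26 ≡ 97·105·652 ≡ 494 (mod 683)
674·494 = 332956 ≡ 335 (mod 683)
335 ≡ 335 (mod 683), so the signature is genuine.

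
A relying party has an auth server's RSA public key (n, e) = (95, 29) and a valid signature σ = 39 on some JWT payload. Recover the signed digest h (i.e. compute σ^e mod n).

σ^2 ≡ 39^2 = 1521 ≡ 1
σ^4 ≡ 1^2 = 1
σ^8 ≡ 1^2 = 1
σ^16 ≡ 1^2 = 1
29 = 16 + 8 + 4 + 1, so σ^29 ≡ 1·1·1·39 ≡ 39 (mod 95)

39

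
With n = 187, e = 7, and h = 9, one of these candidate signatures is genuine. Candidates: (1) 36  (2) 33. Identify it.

Candidate 1: 36^2 = 1296 ≡ 174; 36^4 ≡ 174^2 = 30276 ≡ 169; 7 = 4 + 2 + 1, so 36^7 ≡ 169·174·36 ≡ 9 (mod 187)
  → matches h = 9
Candidate 2: 33^2 = 1089 ≡ 154; 33^4 ≡ 154^2 = 23716 ≡ 154; 7 = 4 + 2 + 1, so 33^7 ≡ 154·154·33 ≡ 33 (mod 187)

1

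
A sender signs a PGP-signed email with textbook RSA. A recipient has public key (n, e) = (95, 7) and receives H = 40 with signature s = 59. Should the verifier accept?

reject

Squares mod 95: s^1≡59, s^2≡61, s^4≡16
7 = 4 + 2 + 1, so s^7 ≡ 16·61·59 ≡ 14 (mod 95)
The recovered value 14 does not match the digest 40.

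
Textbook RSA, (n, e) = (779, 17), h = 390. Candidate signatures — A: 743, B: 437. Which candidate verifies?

Candidate A: 743^2 = 552049 ≡ 517; 743^4 ≡ 517^2 = 267289 ≡ 92; 743^8 ≡ 92^2 = 8464 ≡ 674; 743^16 ≡ 674^2 = 454276 ≡ 119; 17 = 16 + 1, so 743^17 ≡ 119·743 ≡ 390 (mod 779)
  → matches h = 390
Candidate B: 437^2 = 190969 ≡ 114; 437^4 ≡ 114^2 = 12996 ≡ 532; 437^8 ≡ 532^2 = 283024 ≡ 247; 437^16 ≡ 247^2 = 61009 ≡ 247; 17 = 16 + 1, so 437^17 ≡ 247·437 ≡ 437 (mod 779)

A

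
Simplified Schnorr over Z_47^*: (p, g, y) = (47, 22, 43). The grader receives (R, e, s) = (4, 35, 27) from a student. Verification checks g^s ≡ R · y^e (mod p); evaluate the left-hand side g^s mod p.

22^27 mod 47 = 39

39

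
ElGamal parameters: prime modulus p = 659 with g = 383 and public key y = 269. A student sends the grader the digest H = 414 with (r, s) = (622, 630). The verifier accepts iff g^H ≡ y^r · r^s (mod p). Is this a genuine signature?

genuine

Left side g^H mod p:
383^2 = 146689 ≡ 391
383^4 ≡ 391^2 = 152881 ≡ 652
383^8 ≡ 652^2 = 425104 ≡ 49
383^16 ≡ 49^2 = 2401 ≡ 424
383^32 ≡ 424^2 = 179776 ≡ 528
383^64 ≡ 528^2 = 278784 ≡ 27
383^128 ≡ 27^2 = 729 ≡ 70
383^256 ≡ 70^2 = 4900 ≡ 287
414 = 256 + 128 + 16 + 8 + 4 + 2, so 383^414 ≡ 287·70·424·49·652·391 ≡ 481 (mod 659)
Right side y^r · r^s mod p:
269^2 = 72361 ≡ 530
269^4 ≡ 530^2 = 280900 ≡ 166
269^8 ≡ 166^2 = 27556 ≡ 537
269^16 ≡ 537^2 = 288369 ≡ 386
269^32 ≡ 386^2 = 148996 ≡ 62
269^64 ≡ 62^2 = 3844 ≡ 549
269^128 ≡ 549^2 = 301401 ≡ 238
269^256 ≡ 238^2 = 56644 ≡ 629
269^512 ≡ 629^2 = 395641 ≡ 241
622 = 512 + 64 + 32 + 8 + 4 + 2, so 269^622 ≡ 241·549·62·537·166·530 ≡ 625 (mod 659)
622^2 = 386884 ≡ 51
622^4 ≡ 51^2 = 2601 ≡ 624
622^8 ≡ 624^2 = 389376 ≡ 566
622^16 ≡ 566^2 = 320356 ≡ 82
622^32 ≡ 82^2 = 6724 ≡ 134
622^64 ≡ 134^2 = 17956 ≡ 163
622^128 ≡ 163^2 = 26569 ≡ 209
622^256 ≡ 209^2 = 43681 ≡ 187
622^512 ≡ 187^2 = 34969 ≡ 42
630 = 512 + 64 + 32 + 16 + 4 + 2, so 622^630 ≡ 42·163·134·82·624·51 ≡ 44 (mod 659)
625·44 = 27500 ≡ 481 (mod 659)
481 ≡ 481 (mod 659), so the signature is genuine.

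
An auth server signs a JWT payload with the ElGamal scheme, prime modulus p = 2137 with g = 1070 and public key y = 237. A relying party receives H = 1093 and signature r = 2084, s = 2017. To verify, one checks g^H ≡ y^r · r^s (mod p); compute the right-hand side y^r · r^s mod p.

916

237^2 = 56169 ≡ 607
237^4 ≡ 607^2 = 368449 ≡ 885
237^8 ≡ 885^2 = 783225 ≡ 1083
237^16 ≡ 1083^2 = 1172889 ≡ 1813
237^32 ≡ 1813^2 = 3286969 ≡ 263
237^64 ≡ 263^2 = 69169 ≡ 785
237^128 ≡ 785^2 = 616225 ≡ 769
237^256 ≡ 769^2 = 591361 ≡ 1549
237^512 ≡ 1549^2 = 2399401 ≡ 1687
237^1024 ≡ 1687^2 = 2845969 ≡ 1622
237^2048 ≡ 1622^2 = 2630884 ≡ 237
2084 = 2048 + 32 + 4, so 237^2084 ≡ 237·263·885 ≡ 554 (mod 2137)
2084^2 = 4343056 ≡ 672
2084^4 ≡ 672^2 = 451584 ≡ 677
2084^8 ≡ 677^2 = 458329 ≡ 1011
2084^16 ≡ 1011^2 = 1022121 ≡ 635
2084^32 ≡ 635^2 = 403225 ≡ 1469
2084^64 ≡ 1469^2 = 2157961 ≡ 1728
2084^128 ≡ 1728^2 = 2985984 ≡ 595
2084^256 ≡ 595^2 = 354025 ≡ 1420
2084^512 ≡ 1420^2 = 2016400 ≡ 1209
2084^1024 ≡ 1209^2 = 1461681 ≡ 2110
2017 = 1024 + 512 + 256 + 128 + 64 + 32 + 1, so 2084^2017 ≡ 2110·1209·1420·595·1728·1469·2084 ≡ 912 (mod 2137)
y^r · r^s ≡ 554·912 = 505248 ≡ 916 (mod 2137)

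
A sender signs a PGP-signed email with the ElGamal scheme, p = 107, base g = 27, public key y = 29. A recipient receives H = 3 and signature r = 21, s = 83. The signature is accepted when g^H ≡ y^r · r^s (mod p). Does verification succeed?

fails

Left side g^H mod p:
27^2 = 729 ≡ 87
3 = 2 + 1, so 27^3 ≡ 87·27 ≡ 102 (mod 107)
Right side y^r · r^s mod p:
29^2 = 841 ≡ 92
29^4 ≡ 92^2 = 8464 ≡ 11
29^8 ≡ 11^2 = 121 ≡ 14
29^16 ≡ 14^2 = 196 ≡ 89
21 = 16 + 4 + 1, so 29^21 ≡ 89·11·29 ≡ 36 (mod 107)
21^2 = 441 ≡ 13
21^4 ≡ 13^2 = 169 ≡ 62
21^8 ≡ 62^2 = 3844 ≡ 99
21^16 ≡ 99^2 = 9801 ≡ 64
21^32 ≡ 64^2 = 4096 ≡ 30
21^64 ≡ 30^2 = 900 ≡ 44
83 = 64 + 16 + 2 + 1, so 21^83 ≡ 44·64·13·21 ≡ 80 (mod 107)
36·80 = 2880 ≡ 98 (mod 107)
102 ≠ 98, so verification fails.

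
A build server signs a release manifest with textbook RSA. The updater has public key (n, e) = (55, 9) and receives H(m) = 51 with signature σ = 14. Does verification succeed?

fails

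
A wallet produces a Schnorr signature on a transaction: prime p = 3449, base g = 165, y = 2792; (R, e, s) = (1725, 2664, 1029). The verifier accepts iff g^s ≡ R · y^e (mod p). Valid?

no

g^s mod p:
Squares mod 3449: 165^1≡165, 165^2≡3082, 165^4≡178, 165^8≡643, 165^16≡3018, 165^32≡2964, 165^64≡693, 165^128≡838, 165^256≡2097, 165^512≡3383, 165^1024≡907
1029 = 1024 + 4 + 1, so 165^1029 ≡ 907·178·165 ≡ 1963 (mod 3449)
R · y^e mod p:
Squares mod 3449: 2792^1≡2792, 2792^2≡524, 2792^4≡2105, 2792^8≡2509, 2792^16≡656, 2792^32≡2660, 2792^64≡1701, 2792^128≡3139, 2792^256≡2977, 2792^512≡2048, 2792^1024≡320, 2792^2048≡2379
2664 = 2048 + 512 + 64 + 32 + 8, so 2792^2664 ≡ 2379·2048·1701·2660·2509 ≡ 2972 (mod 3449)
1725·2972 = 5126700 ≡ 1486 (mod 3449)
1963 ≠ 1486; the check fails.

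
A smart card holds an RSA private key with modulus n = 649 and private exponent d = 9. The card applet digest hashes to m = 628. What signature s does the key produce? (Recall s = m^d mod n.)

67

m^9 mod 649 = 67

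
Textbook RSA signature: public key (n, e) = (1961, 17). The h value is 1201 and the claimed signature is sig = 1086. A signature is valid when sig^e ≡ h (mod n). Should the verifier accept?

sig^2 ≡ 1086^2 = 1179396 ≡ 835
sig^4 ≡ 835^2 = 697225 ≡ 1070
sig^8 ≡ 1070^2 = 1144900 ≡ 1637
sig^16 ≡ 1637^2 = 2679769 ≡ 1043
17 = 16 + 1, so sig^17 ≡ 1043·1086 ≡ 1201 (mod 1961)
sig^17 mod 1961 = 1201 matches h.

accept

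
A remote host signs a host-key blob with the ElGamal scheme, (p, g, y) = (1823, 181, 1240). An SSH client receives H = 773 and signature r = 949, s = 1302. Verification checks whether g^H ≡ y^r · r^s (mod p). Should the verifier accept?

accept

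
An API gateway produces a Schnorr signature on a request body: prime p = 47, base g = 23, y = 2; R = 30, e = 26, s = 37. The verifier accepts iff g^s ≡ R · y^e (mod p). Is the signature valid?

valid

g^s mod p:
23^2 = 529 ≡ 12
23^4 ≡ 12^2 = 144 ≡ 3
23^8 ≡ 3^2 = 9
23^16 ≡ 9^2 = 81 ≡ 34
23^32 ≡ 34^2 = 1156 ≡ 28
37 = 32 + 4 + 1, so 23^37 ≡ 28·3·23 ≡ 5 (mod 47)
R · y^e mod p:
2^2 = 4
2^4 ≡ 4^2 = 16
2^8 ≡ 16^2 = 256 ≡ 21
2^16 ≡ 21^2 = 441 ≡ 18
26 = 16 + 8 + 2, so 2^26 ≡ 18·21·4 ≡ 8 (mod 47)
30·8 = 240 ≡ 5 (mod 47)
5 ≡ 5 (mod 47); signature holds.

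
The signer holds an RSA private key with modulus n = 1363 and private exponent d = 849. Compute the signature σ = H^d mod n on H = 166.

507

Squares mod 1363: H^1≡166, H^2≡296, H^4≡384, H^8≡252, H^16≡806, H^32≡848, H^64≡803, H^128≡110, H^256≡1196, H^512≡629
849 = 512 + 256 + 64 + 16 + 1, so H^849 ≡ 629·1196·803·806·166 ≡ 507 (mod 1363)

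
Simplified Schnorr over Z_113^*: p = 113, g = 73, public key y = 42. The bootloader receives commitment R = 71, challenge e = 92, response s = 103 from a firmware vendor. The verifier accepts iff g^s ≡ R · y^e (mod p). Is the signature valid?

valid

g^s mod p:
Squares mod 113: 73^1≡73, 73^2≡18, 73^4≡98, 73^8≡112, 73^16≡1, 73^32≡1, 73^64≡1
103 = 64 + 32 + 4 + 2 + 1, so 73^103 ≡ 1·1·98·18·73 ≡ 65 (mod 113)
R · y^e mod p:
Squares mod 113: 42^1≡42, 42^2≡69, 42^4≡15, 42^8≡112, 42^16≡1, 42^32≡1, 42^64≡1
92 = 64 + 16 + 8 + 4, so 42^92 ≡ 1·1·112·15 ≡ 98 (mod 113)
71·98 = 6958 ≡ 65 (mod 113)
65 ≡ 65 (mod 113); signature holds.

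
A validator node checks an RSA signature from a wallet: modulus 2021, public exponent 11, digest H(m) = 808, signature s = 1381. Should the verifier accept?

s^2 ≡ 1381^2 = 1907161 ≡ 1358
s^4 ≡ 1358^2 = 1844164 ≡ 1012
s^8 ≡ 1012^2 = 1024144 ≡ 1518
11 = 8 + 2 + 1, so s^11 ≡ 1518·1358·1381 ≡ 808 (mod 2021)
Since 808 equals the digest 808, verification succeeds.

accept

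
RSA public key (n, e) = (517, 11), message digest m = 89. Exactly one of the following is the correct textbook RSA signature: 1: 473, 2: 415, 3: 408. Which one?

3

Candidate 1: Squares mod 517: 473^1≡473, 473^2≡385, 473^4≡363, 473^8≡451; 11 = 8 + 2 + 1, so 473^11 ≡ 451·385·473 ≡ 286 (mod 517)
Candidate 2: Squares mod 517: 415^1≡415, 415^2≡64, 415^4≡477, 415^8≡49; 11 = 8 + 2 + 1, so 415^11 ≡ 49·64·415 ≡ 151 (mod 517)
Candidate 3: Squares mod 517: 408^1≡408, 408^2≡507, 408^4≡100, 408^8≡177; 11 = 8 + 2 + 1, so 408^11 ≡ 177·507·408 ≡ 89 (mod 517)
  → matches m = 89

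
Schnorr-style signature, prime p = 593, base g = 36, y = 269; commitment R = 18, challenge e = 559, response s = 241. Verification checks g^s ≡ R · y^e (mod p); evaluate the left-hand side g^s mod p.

68

36^2 = 1296 ≡ 110
36^4 ≡ 110^2 = 12100 ≡ 240
36^8 ≡ 240^2 = 57600 ≡ 79
36^16 ≡ 79^2 = 6241 ≡ 311
36^32 ≡ 311^2 = 96721 ≡ 62
36^64 ≡ 62^2 = 3844 ≡ 286
36^128 ≡ 286^2 = 81796 ≡ 555
241 = 128 + 64 + 32 + 16 + 1, so 36^241 ≡ 555·286·62·311·36 ≡ 68 (mod 593)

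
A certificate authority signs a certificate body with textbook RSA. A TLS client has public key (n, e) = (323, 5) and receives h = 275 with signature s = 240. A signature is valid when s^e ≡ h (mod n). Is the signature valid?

s^2 ≡ 240^2 = 57600 ≡ 106
s^4 ≡ 106^2 = 11236 ≡ 254
5 = 4 + 1, so s^5 ≡ 254·240 ≡ 236 (mod 323)
The recovered value 236 does not match the digest 275.

invalid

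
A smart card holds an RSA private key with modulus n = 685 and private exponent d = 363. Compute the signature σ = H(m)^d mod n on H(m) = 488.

202

Squares mod 685: (H(m))^1≡488, (H(m))^2≡449, (H(m))^4≡211, (H(m))^8≡681, (H(m))^16≡16, (H(m))^32≡256, (H(m))^64≡461, (H(m))^128≡171, (H(m))^256≡471
363 = 256 + 64 + 32 + 8 + 2 + 1, so (H(m))^363 ≡ 471·461·256·681·449·488 ≡ 202 (mod 685)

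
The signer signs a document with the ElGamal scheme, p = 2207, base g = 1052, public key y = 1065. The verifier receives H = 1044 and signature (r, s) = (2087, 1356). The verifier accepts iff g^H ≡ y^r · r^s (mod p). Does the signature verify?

does not verify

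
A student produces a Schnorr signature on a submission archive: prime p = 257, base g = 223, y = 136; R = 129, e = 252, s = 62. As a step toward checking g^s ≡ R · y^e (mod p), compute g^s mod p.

255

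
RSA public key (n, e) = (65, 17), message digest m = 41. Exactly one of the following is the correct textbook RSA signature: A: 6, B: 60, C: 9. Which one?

Candidate A: Squares mod 65: 6^1≡6, 6^2≡36, 6^4≡61, 6^8≡16, 6^16≡61; 17 = 16 + 1, so 6^17 ≡ 61·6 ≡ 41 (mod 65)
  → matches m = 41
Candidate B: Squares mod 65: 60^1≡60, 60^2≡25, 60^4≡40, 60^8≡40, 60^16≡40; 17 = 16 + 1, so 60^17 ≡ 40·60 ≡ 60 (mod 65)
Candidate C: Squares mod 65: 9^1≡9, 9^2≡16, 9^4≡61, 9^8≡16, 9^16≡61; 17 = 16 + 1, so 9^17 ≡ 61·9 ≡ 29 (mod 65)

A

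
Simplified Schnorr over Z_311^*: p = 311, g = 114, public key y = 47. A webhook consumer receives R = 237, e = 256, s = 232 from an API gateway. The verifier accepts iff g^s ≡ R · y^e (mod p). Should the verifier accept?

reject

g^s mod p:
114^2 = 12996 ≡ 245
114^4 ≡ 245^2 = 60025 ≡ 2
114^8 ≡ 2^2 = 4
114^16 ≡ 4^2 = 16
114^32 ≡ 16^2 = 256
114^64 ≡ 256^2 = 65536 ≡ 226
114^128 ≡ 226^2 = 51076 ≡ 72
232 = 128 + 64 + 32 + 8, so 114^232 ≡ 72·226·256·4 ≡ 81 (mod 311)
R · y^e mod p:
47^2 = 2209 ≡ 32
47^4 ≡ 32^2 = 1024 ≡ 91
47^8 ≡ 91^2 = 8281 ≡ 195
47^16 ≡ 195^2 = 38025 ≡ 83
47^32 ≡ 83^2 = 6889 ≡ 47
47^64 ≡ 47^2 = 2209 ≡ 32
47^128 ≡ 32^2 = 1024 ≡ 91
47^256 ≡ 91^2 = 8281 ≡ 195
237·195 = 46215 ≡ 187 (mod 311)
81 ≠ 187; the check fails.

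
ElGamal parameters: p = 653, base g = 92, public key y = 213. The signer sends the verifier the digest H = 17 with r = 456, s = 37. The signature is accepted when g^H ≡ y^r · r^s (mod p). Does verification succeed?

fails

Left side g^H mod p:
92^2 = 8464 ≡ 628
92^4 ≡ 628^2 = 394384 ≡ 625
92^8 ≡ 625^2 = 390625 ≡ 131
92^16 ≡ 131^2 = 17161 ≡ 183
17 = 16 + 1, so 92^17 ≡ 183·92 ≡ 511 (mod 653)
Right side y^r · r^s mod p:
213^2 = 45369 ≡ 312
213^4 ≡ 312^2 = 97344 ≡ 47
213^8 ≡ 47^2 = 2209 ≡ 250
213^16 ≡ 250^2 = 62500 ≡ 465
213^32 ≡ 465^2 = 216225 ≡ 82
213^64 ≡ 82^2 = 6724 ≡ 194
213^128 ≡ 194^2 = 37636 ≡ 415
213^256 ≡ 415^2 = 172225 ≡ 486
456 = 256 + 128 + 64 + 8, so 213^456 ≡ 486·415·194·250 ≡ 186 (mod 653)
456^2 = 207936 ≡ 282
456^4 ≡ 282^2 = 79524 ≡ 511
456^8 ≡ 511^2 = 261121 ≡ 574
456^16 ≡ 574^2 = 329476 ≡ 364
456^32 ≡ 364^2 = 132496 ≡ 590
37 = 32 + 4 + 1, so 456^37 ≡ 590·511·456 ≡ 85 (mod 653)
186·85 = 15810 ≡ 138 (mod 653)
511 ≠ 138, so verification fails.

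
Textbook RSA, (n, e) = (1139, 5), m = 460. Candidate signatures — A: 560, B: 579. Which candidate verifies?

B

Candidate A: 560^2 = 313600 ≡ 375; 560^4 ≡ 375^2 = 140625 ≡ 528; 5 = 4 + 1, so 560^5 ≡ 528·560 ≡ 679 (mod 1139)
Candidate B: 579^2 = 335241 ≡ 375; 579^4 ≡ 375^2 = 140625 ≡ 528; 5 = 4 + 1, so 579^5 ≡ 528·579 ≡ 460 (mod 1139)
  → matches m = 460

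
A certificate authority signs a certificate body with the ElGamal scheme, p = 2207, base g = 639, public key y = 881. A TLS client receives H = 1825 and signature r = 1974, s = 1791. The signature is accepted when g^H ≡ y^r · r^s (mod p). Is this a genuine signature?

Left side g^H mod p:
639^1825 mod 2207 = 670
Right side y^r · r^s mod p:
881^1974 mod 2207 = 1413
1974^1791 mod 2207 = 1628
1413·1628 = 2300364 ≡ 670 (mod 2207)
670 ≡ 670 (mod 2207), so the signature is genuine.

genuine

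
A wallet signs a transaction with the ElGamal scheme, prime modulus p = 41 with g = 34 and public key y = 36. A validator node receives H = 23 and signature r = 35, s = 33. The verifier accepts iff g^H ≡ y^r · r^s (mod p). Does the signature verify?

does not verify

Left side g^H mod p:
34^2 = 1156 ≡ 8
34^4 ≡ 8^2 = 64 ≡ 23
34^8 ≡ 23^2 = 529 ≡ 37
34^16 ≡ 37^2 = 1369 ≡ 16
23 = 16 + 4 + 2 + 1, so 34^23 ≡ 16·23·8·34 ≡ 15 (mod 41)
Right side y^r · r^s mod p:
36^2 = 1296 ≡ 25
36^4 ≡ 25^2 = 625 ≡ 10
36^8 ≡ 10^2 = 100 ≡ 18
36^16 ≡ 18^2 = 324 ≡ 37
36^32 ≡ 37^2 = 1369 ≡ 16
35 = 32 + 2 + 1, so 36^35 ≡ 16·25·36 ≡ 9 (mod 41)
35^2 = 1225 ≡ 36
35^4 ≡ 36^2 = 1296 ≡ 25
35^8 ≡ 25^2 = 625 ≡ 10
35^16 ≡ 10^2 = 100 ≡ 18
35^32 ≡ 18^2 = 324 ≡ 37
33 = 32 + 1, so 35^33 ≡ 37·35 ≡ 24 (mod 41)
9·24 = 216 ≡ 11 (mod 41)
15 ≠ 11, so verification fails.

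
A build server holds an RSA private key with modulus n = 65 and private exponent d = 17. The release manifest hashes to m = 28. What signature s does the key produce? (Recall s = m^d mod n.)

Squares mod 65: m^1≡28, m^2≡4, m^4≡16, m^8≡61, m^16≡16
17 = 16 + 1, so m^17 ≡ 16·28 ≡ 58 (mod 65)

58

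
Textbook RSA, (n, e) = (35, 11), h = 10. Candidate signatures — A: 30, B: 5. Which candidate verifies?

B

Candidate A: 30^2 = 900 ≡ 25; 30^4 ≡ 25^2 = 625 ≡ 30; 30^8 ≡ 30^2 = 900 ≡ 25; 11 = 8 + 2 + 1, so 30^11 ≡ 25·25·30 ≡ 25 (mod 35)
Candidate B: 5^2 = 25; 5^4 ≡ 25^2 = 625 ≡ 30; 5^8 ≡ 30^2 = 900 ≡ 25; 11 = 8 + 2 + 1, so 5^11 ≡ 25·25·5 ≡ 10 (mod 35)
  → matches h = 10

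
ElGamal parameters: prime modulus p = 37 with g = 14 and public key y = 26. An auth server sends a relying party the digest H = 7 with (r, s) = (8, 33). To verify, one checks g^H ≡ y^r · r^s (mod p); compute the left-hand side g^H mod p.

14^2 = 196 ≡ 11
14^4 ≡ 11^2 = 121 ≡ 10
7 = 4 + 2 + 1, so 14^7 ≡ 10·11·14 ≡ 23 (mod 37)

23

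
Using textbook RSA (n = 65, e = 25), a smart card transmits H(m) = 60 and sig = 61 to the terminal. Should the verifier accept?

sig^25 mod 65 = 61
sig^25 mod 65 = 61, but H(m) = 60.

reject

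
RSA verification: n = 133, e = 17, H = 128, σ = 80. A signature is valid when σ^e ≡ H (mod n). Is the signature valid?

invalid

σ^17 mod 133 = 5
The recovered value 5 does not match the digest 128.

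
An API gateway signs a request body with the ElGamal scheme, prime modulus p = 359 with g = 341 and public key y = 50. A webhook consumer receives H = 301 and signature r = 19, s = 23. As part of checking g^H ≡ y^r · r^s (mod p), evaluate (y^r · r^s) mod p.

50^2 = 2500 ≡ 346
50^4 ≡ 346^2 = 119716 ≡ 169
50^8 ≡ 169^2 = 28561 ≡ 200
50^16 ≡ 200^2 = 40000 ≡ 151
19 = 16 + 2 + 1, so 50^19 ≡ 151·346·50 ≡ 216 (mod 359)
19^2 = 361 ≡ 2
19^4 ≡ 2^2 = 4
19^8 ≡ 4^2 = 16
19^16 ≡ 16^2 = 256
23 = 16 + 4 + 2 + 1, so 19^23 ≡ 256·4·2·19 ≡ 140 (mod 359)
y^r · r^s ≡ 216·140 = 30240 ≡ 84 (mod 359)

84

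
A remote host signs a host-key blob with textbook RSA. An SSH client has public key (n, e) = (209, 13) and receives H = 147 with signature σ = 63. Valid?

σ^2 ≡ 63^2 = 3969 ≡ 207
σ^4 ≡ 207^2 = 42849 ≡ 4
σ^8 ≡ 4^2 = 16
13 = 8 + 4 + 1, so σ^13 ≡ 16·4·63 ≡ 61 (mod 209)
The recovered value 61 does not match the digest 147.

no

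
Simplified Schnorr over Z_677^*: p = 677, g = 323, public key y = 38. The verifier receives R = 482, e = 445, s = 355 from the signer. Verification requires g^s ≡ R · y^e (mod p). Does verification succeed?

fails

g^s mod p:
323^2 = 104329 ≡ 71
323^4 ≡ 71^2 = 5041 ≡ 302
323^8 ≡ 302^2 = 91204 ≡ 486
323^16 ≡ 486^2 = 236196 ≡ 600
323^32 ≡ 600^2 = 360000 ≡ 513
323^64 ≡ 513^2 = 263169 ≡ 493
323^128 ≡ 493^2 = 243049 ≡ 6
323^256 ≡ 6^2 = 36
355 = 256 + 64 + 32 + 2 + 1, so 323^355 ≡ 36·493·513·71·323 ≡ 178 (mod 677)
R · y^e mod p:
38^2 = 1444 ≡ 90
38^4 ≡ 90^2 = 8100 ≡ 653
38^8 ≡ 653^2 = 426409 ≡ 576
38^16 ≡ 576^2 = 331776 ≡ 46
38^32 ≡ 46^2 = 2116 ≡ 85
38^64 ≡ 85^2 = 7225 ≡ 455
38^128 ≡ 455^2 = 207025 ≡ 540
38^256 ≡ 540^2 = 291600 ≡ 490
445 = 256 + 128 + 32 + 16 + 8 + 4 + 1, so 38^445 ≡ 490·540·85·46·576·653·38 ≡ 640 (mod 677)
482·640 = 308480 ≡ 445 (mod 677)
178 ≠ 445; the check fails.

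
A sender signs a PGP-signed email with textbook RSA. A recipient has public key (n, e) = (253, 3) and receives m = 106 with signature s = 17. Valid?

s^2 ≡ 17^2 = 289 ≡ 36
3 = 2 + 1, so s^3 ≡ 36·17 ≡ 106 (mod 253)
s^3 mod 253 = 106 matches m.

yes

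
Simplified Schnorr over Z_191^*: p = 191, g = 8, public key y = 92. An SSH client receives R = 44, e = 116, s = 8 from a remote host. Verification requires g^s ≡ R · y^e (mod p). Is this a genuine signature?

g^s mod p:
8^2 = 64
8^4 ≡ 64^2 = 4096 ≡ 85
8^8 ≡ 85^2 = 7225 ≡ 158
R · y^e mod p:
92^2 = 8464 ≡ 60
92^4 ≡ 60^2 = 3600 ≡ 162
92^8 ≡ 162^2 = 26244 ≡ 77
92^16 ≡ 77^2 = 5929 ≡ 8
92^32 ≡ 8^2 = 64
92^64 ≡ 64^2 = 4096 ≡ 85
116 = 64 + 32 + 16 + 4, so 92^116 ≡ 85·64·8·162 ≡ 48 (mod 191)
44·48 = 2112 ≡ 11 (mod 191)
158 ≠ 11; the check fails.

forged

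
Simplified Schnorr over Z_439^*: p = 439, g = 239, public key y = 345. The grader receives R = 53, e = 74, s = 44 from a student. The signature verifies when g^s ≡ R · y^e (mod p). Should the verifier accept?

accept

g^s mod p:
239^44 mod 439 = 286
R · y^e mod p:
345^74 mod 439 = 345
53·345 = 18285 ≡ 286 (mod 439)
286 ≡ 286 (mod 439); signature holds.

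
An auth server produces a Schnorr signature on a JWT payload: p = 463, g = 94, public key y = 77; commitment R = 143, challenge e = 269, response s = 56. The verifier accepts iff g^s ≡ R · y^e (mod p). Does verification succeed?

fails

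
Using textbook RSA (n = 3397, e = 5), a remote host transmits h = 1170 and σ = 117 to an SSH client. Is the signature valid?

σ^2 ≡ 117^2 = 13689 ≡ 101
σ^4 ≡ 101^2 = 10201 ≡ 10
5 = 4 + 1, so σ^5 ≡ 10·117 ≡ 1170 (mod 3397)
Since 1170 equals the digest 1170, verification succeeds.

valid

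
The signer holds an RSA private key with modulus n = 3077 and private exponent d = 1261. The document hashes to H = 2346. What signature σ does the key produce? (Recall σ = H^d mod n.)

2346

Squares mod 3077: H^1≡2346, H^2≡2040, H^4≡1496, H^8≡1037, H^16≡1496, H^32≡1037, H^64≡1496, H^128≡1037, H^256≡1496, H^512≡1037, H^1024≡1496
1261 = 1024 + 128 + 64 + 32 + 8 + 4 + 1, so H^1261 ≡ 1496·1037·1496·1037·1037·1496·2346 ≡ 2346 (mod 3077)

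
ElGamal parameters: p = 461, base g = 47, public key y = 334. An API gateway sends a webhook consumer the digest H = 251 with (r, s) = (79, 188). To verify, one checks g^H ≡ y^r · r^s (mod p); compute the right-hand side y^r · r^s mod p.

184

334^2 = 111556 ≡ 455
334^4 ≡ 455^2 = 207025 ≡ 36
334^8 ≡ 36^2 = 1296 ≡ 374
334^16 ≡ 374^2 = 139876 ≡ 193
334^32 ≡ 193^2 = 37249 ≡ 369
334^64 ≡ 369^2 = 136161 ≡ 166
79 = 64 + 8 + 4 + 2 + 1, so 334^79 ≡ 166·374·36·455·334 ≡ 314 (mod 461)
79^2 = 6241 ≡ 248
79^4 ≡ 248^2 = 61504 ≡ 191
79^8 ≡ 191^2 = 36481 ≡ 62
79^16 ≡ 62^2 = 3844 ≡ 156
79^32 ≡ 156^2 = 24336 ≡ 364
79^64 ≡ 364^2 = 132496 ≡ 189
79^128 ≡ 189^2 = 35721 ≡ 224
188 = 128 + 32 + 16 + 8 + 4, so 79^188 ≡ 224·364·156·62·191 ≡ 212 (mod 461)
y^r · r^s ≡ 314·212 = 66568 ≡ 184 (mod 461)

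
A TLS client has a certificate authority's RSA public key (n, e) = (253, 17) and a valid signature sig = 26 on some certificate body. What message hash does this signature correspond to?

sig^17 mod 253 = 16

16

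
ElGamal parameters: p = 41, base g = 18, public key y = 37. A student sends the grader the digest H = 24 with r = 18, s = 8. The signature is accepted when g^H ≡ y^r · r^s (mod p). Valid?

Left side g^H mod p:
18^24 mod 41 = 16
Right side y^r · r^s mod p:
37^18 mod 41 = 18
18^8 mod 41 = 10
18·10 = 180 ≡ 16 (mod 41)
16 ≡ 16 (mod 41), so the signature is genuine.

yes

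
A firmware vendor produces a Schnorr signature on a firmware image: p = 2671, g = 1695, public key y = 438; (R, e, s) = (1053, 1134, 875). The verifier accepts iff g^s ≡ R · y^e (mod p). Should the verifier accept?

reject

g^s mod p:
1695^2 = 2873025 ≡ 1700
1695^4 ≡ 1700^2 = 2890000 ≡ 2649
1695^8 ≡ 2649^2 = 7017201 ≡ 484
1695^16 ≡ 484^2 = 234256 ≡ 1879
1695^32 ≡ 1879^2 = 3530641 ≡ 2250
1695^64 ≡ 2250^2 = 5062500 ≡ 955
1695^128 ≡ 955^2 = 912025 ≡ 1214
1695^256 ≡ 1214^2 = 1473796 ≡ 2075
1695^512 ≡ 2075^2 = 4305625 ≡ 2644
875 = 512 + 256 + 64 + 32 + 8 + 2 + 1, so 1695^875 ≡ 2644·2075·955·2250·484·1700·1695 ≡ 1647 (mod 2671)
R · y^e mod p:
438^2 = 191844 ≡ 2203
438^4 ≡ 2203^2 = 4853209 ≡ 2
438^8 ≡ 2^2 = 4
438^16 ≡ 4^2 = 16
438^32 ≡ 16^2 = 256
438^64 ≡ 256^2 = 65536 ≡ 1432
438^128 ≡ 1432^2 = 2050624 ≡ 1967
438^256 ≡ 1967^2 = 3869089 ≡ 1481
438^512 ≡ 1481^2 = 2193361 ≡ 470
438^1024 ≡ 470^2 = 220900 ≡ 1878
1134 = 1024 + 64 + 32 + 8 + 4 + 2, so 438^1134 ≡ 1878·1432·256·4·2·2203 ≡ 519 (mod 2671)
1053·519 = 546507 ≡ 1623 (mod 2671)
1647 ≠ 1623; the check fails.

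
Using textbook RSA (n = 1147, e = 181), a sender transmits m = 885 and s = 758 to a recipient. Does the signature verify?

does not verify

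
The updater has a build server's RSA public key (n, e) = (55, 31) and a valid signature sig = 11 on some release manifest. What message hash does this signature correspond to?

11

Squares mod 55: sig^1≡11, sig^2≡11, sig^4≡11, sig^8≡11, sig^16≡11
31 = 16 + 8 + 4 + 2 + 1, so sig^31 ≡ 11·11·11·11·11 ≡ 11 (mod 55)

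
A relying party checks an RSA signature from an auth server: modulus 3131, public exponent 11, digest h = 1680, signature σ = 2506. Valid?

σ^2 ≡ 2506^2 = 6280036 ≡ 2381
σ^4 ≡ 2381^2 = 5669161 ≡ 2051
σ^8 ≡ 2051^2 = 4206601 ≡ 1668
11 = 8 + 2 + 1, so σ^11 ≡ 1668·2381·2506 ≡ 1680 (mod 3131)
1680 = h, so the signature checks out.

yes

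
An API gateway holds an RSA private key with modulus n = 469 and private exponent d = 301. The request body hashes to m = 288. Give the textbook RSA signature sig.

197

m^2 ≡ 288^2 = 82944 ≡ 400
m^4 ≡ 400^2 = 160000 ≡ 71
m^8 ≡ 71^2 = 5041 ≡ 351
m^16 ≡ 351^2 = 123201 ≡ 323
m^32 ≡ 323^2 = 104329 ≡ 211
m^64 ≡ 211^2 = 44521 ≡ 435
m^128 ≡ 435^2 = 189225 ≡ 218
m^256 ≡ 218^2 = 47524 ≡ 155
301 = 256 + 32 + 8 + 4 + 1, so m^301 ≡ 155·211·351·71·288 ≡ 197 (mod 469)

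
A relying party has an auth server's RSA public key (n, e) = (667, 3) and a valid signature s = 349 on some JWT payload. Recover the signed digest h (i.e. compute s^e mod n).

s^2 ≡ 349^2 = 121801 ≡ 407
3 = 2 + 1, so s^3 ≡ 407·349 ≡ 639 (mod 667)

639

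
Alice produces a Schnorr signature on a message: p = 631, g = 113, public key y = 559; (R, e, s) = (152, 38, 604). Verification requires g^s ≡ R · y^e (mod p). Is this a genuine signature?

forged

g^s mod p:
113^2 = 12769 ≡ 149
113^4 ≡ 149^2 = 22201 ≡ 116
113^8 ≡ 116^2 = 13456 ≡ 205
113^16 ≡ 205^2 = 42025 ≡ 379
113^32 ≡ 379^2 = 143641 ≡ 404
113^64 ≡ 404^2 = 163216 ≡ 418
113^128 ≡ 418^2 = 174724 ≡ 568
113^256 ≡ 568^2 = 322624 ≡ 183
113^512 ≡ 183^2 = 33489 ≡ 46
604 = 512 + 64 + 16 + 8 + 4, so 113^604 ≡ 46·418·379·205·116 ≡ 124 (mod 631)
R · y^e mod p:
559^2 = 312481 ≡ 136
559^4 ≡ 136^2 = 18496 ≡ 197
559^8 ≡ 197^2 = 38809 ≡ 318
559^16 ≡ 318^2 = 101124 ≡ 164
559^32 ≡ 164^2 = 26896 ≡ 394
38 = 32 + 4 + 2, so 559^38 ≡ 394·197·136 ≡ 49 (mod 631)
152·49 = 7448 ≡ 507 (mod 631)
124 ≠ 507; the check fails.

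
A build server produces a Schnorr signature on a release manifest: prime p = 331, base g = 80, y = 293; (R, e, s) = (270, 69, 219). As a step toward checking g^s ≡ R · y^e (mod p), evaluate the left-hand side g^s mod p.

80^219 mod 331 = 120

120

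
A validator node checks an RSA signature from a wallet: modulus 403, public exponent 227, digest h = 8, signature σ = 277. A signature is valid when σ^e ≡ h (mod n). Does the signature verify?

σ^2 ≡ 277^2 = 76729 ≡ 159
σ^4 ≡ 159^2 = 25281 ≡ 295
σ^8 ≡ 295^2 = 87025 ≡ 380
σ^16 ≡ 380^2 = 144400 ≡ 126
σ^32 ≡ 126^2 = 15876 ≡ 159
σ^64 ≡ 159^2 = 25281 ≡ 295
σ^128 ≡ 295^2 = 87025 ≡ 380
227 = 128 + 64 + 32 + 2 + 1, so σ^227 ≡ 380·295·159·159·277 ≡ 244 (mod 403)
The recovered value 244 does not match the digest 8.

does not verify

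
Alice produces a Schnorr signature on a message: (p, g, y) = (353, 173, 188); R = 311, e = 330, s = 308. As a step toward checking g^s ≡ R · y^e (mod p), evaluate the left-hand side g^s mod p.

173^308 mod 353 = 283

283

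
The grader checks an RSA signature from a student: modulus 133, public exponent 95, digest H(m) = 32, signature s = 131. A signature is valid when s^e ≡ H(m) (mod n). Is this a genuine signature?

forged

s^2 ≡ 131^2 = 17161 ≡ 4
s^4 ≡ 4^2 = 16
s^8 ≡ 16^2 = 256 ≡ 123
s^16 ≡ 123^2 = 15129 ≡ 100
s^32 ≡ 100^2 = 10000 ≡ 25
s^64 ≡ 25^2 = 625 ≡ 93
95 = 64 + 16 + 8 + 4 + 2 + 1, so s^95 ≡ 93·100·123·16·4·131 ≡ 101 (mod 133)
s^95 mod 133 = 101, but H(m) = 32.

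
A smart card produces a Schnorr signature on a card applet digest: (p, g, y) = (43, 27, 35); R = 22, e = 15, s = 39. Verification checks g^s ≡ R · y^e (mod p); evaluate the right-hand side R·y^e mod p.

Squares mod 43: 35^1≡35, 35^2≡21, 35^4≡11, 35^8≡35
15 = 8 + 4 + 2 + 1, so 35^15 ≡ 35·11·21·35 ≡ 35 (mod 43)
R · y^e ≡ 22·35 = 770 ≡ 39 (mod 43)

39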